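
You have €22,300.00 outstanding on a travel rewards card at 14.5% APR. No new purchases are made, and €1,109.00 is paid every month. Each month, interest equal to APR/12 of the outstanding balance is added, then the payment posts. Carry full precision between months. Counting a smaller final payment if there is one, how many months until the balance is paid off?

Monthly rate r = 14.5%/12 = 1.20833% = 0.0120833.
Recurrence: B ← B·(1+r) − €1,109.00.
Month 1: interest €269.46; balance after payment €21,460.46.
Month 2: interest €259.31; balance after payment €20,610.77.
Closed form: n = −ln(1 − rB₀/P)/ln(1+r) = −ln(0.75703)/ln(1.01208) ≈ 23.175, so the balance reaches zero during payment 24.

24 months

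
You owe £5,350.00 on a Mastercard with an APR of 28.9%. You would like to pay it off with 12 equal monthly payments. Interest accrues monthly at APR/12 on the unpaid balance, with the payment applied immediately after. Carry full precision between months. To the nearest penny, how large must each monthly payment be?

£518.67

Monthly rate r = 28.9%/12 = 2.40833% = 0.0240833.
Level-payment amortization: P = B₀·r / (1 − (1+r)^(−n)) = 5350.00·0.0240833 / (1 − 1.02408^(−12)).
Denominator 1 − (1+r)^(−12) = 0.248417911.
P = 128.846 / 0.248417911 ≈ 518.67.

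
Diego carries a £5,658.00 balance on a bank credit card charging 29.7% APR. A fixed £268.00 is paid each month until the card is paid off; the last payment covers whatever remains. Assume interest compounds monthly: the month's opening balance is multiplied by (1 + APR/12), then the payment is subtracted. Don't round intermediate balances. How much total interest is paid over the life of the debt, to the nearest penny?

Monthly rate r = 29.7%/12 = 2.475% = 0.02475.
Payoff takes n = ⌈−ln(1 − rB₀/P)/ln(1+r)⌉ = ⌈30.236⌉ = 31 payments; the last is £63.88.
Total paid = 30·£268.00 + £63.88 = £8,103.88.
Total interest = total paid − principal = £8,103.88 − £5,658.00 = £2,445.88.

£2,445.88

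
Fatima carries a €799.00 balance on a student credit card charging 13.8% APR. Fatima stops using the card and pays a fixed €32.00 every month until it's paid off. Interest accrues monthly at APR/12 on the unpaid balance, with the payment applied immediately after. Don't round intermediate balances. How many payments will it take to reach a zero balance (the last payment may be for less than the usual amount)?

30 months

Monthly rate r = 13.8%/12 = 1.15% = 0.0115.
Recurrence: B ← B·(1+r) − €32.00.
Month 1: interest €9.19; balance after payment €776.19.
Month 2: interest €8.93; balance after payment €753.11.
Closed form: n = −ln(1 − rB₀/P)/ln(1+r) = −ln(0.71286)/ln(1.0115) ≈ 29.601, so the balance reaches zero during payment 30.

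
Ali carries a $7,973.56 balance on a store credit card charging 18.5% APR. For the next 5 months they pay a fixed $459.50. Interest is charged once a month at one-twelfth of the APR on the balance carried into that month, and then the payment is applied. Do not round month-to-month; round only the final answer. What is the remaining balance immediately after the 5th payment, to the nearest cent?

Monthly rate r = 18.5%/12 = 1.54167% = 0.0154167.
Each month: B ← B·(1+r) − $459.50.
Month 1: interest $122.93; balance after payment $7,636.99.
Month 2: interest $117.74; balance after payment $7,295.22.
Month 3: interest $112.47; balance after payment $6,948.19.
Month 4: interest $107.12; balance after payment $6,595.81.
Month 5: interest $101.69; balance after payment $6,237.99.

$6,237.99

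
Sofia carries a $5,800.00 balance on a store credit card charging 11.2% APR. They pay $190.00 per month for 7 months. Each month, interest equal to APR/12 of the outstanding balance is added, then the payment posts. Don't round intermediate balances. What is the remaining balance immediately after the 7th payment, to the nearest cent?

Monthly rate r = 11.2%/12 = 0.933333% = 0.00933333.
Each month: B ← B·(1+r) − $190.00.
Month 1: interest $54.13; balance after payment $5,664.13.
Month 2: interest $52.87; balance after payment $5,527.00.
Month 3: interest $51.59; balance after payment $5,388.58.
Month 4: interest $50.29; balance after payment $5,248.88.
Month 5: interest $48.99; balance after payment $5,107.87.
Month 6: interest $47.67; balance after payment $4,965.54.
Month 7: interest $46.35; balance after payment $4,821.89.

$4,821.89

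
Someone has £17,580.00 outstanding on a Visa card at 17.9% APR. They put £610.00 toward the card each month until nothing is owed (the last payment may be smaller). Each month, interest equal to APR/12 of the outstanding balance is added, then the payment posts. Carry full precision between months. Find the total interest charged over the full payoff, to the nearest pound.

Monthly rate r = 17.9%/12 = 1.49167% = 0.0149167.
Payoff takes n = ⌈−ln(1 − rB₀/P)/ln(1+r)⌉ = ⌈37.952⌉ = 38 payments; the last is £580.74.
Total paid = 37·£610.00 + £580.74 = £23,150.74.
Total interest = total paid − principal = £23,150.74 − £17,580.00 = £5,570.74.

£5,571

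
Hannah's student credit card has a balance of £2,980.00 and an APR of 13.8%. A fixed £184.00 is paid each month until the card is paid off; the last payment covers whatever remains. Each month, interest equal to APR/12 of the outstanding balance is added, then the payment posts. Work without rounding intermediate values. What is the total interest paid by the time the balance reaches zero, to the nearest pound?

Monthly rate r = 13.8%/12 = 1.15% = 0.0115.
Payoff takes n = ⌈−ln(1 − rB₀/P)/ln(1+r)⌉ = ⌈18.025⌉ = 19 payments; the last is £4.58.
Total paid = 18·£184.00 + £4.58 = £3,316.58.
Total interest = total paid − principal = £3,316.58 − £2,980.00 = £336.58.

£337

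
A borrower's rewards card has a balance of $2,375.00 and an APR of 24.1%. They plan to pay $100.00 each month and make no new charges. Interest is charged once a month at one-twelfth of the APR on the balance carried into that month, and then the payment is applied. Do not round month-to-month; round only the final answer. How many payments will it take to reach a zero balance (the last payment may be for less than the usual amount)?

Monthly rate r = 24.1%/12 = 2.00833% = 0.0200833.
Recurrence: B ← B·(1+r) − $100.00.
Month 1: interest $47.70; balance after payment $2,322.70.
Month 2: interest $46.65; balance after payment $2,269.35.
Closed form: n = −ln(1 − rB₀/P)/ln(1+r) = −ln(0.52302)/ln(1.02008) ≈ 32.595, so the balance reaches zero during payment 33.

33 months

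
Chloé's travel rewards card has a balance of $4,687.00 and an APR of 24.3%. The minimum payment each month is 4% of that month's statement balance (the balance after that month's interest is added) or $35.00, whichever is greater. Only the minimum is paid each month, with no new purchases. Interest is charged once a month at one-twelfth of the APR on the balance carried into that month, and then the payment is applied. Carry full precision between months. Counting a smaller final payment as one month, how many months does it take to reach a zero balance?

116 months

Monthly rate r = 24.3%/12 = 2.025% = 0.02025.
While 4% of the post-interest balance exceeds $35.00, each month B ← (B·(1+r))·(1 − 0.04), i.e. B shrinks by the factor (1+r)·0.96 = 0.97944.
This holds for months 1–82. Entering month 83 the balance is $853.25; 4% of the post-interest balance is now below $35.00, so the flat $35.00 minimum applies from here.
From month 83 a fixed $35.00 at rate r clears $853.25 in 34 more payments. Total: 82 + 34 = 116 months.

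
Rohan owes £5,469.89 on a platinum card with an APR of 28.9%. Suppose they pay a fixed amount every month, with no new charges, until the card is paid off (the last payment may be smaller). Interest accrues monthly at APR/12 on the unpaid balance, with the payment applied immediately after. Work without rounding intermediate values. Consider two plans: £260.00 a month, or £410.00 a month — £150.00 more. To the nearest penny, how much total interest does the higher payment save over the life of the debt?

Monthly rate r = 28.9%/12 = 2.40833% = 0.0240833.
At £260.00/mo: n = ⌈−ln(1 − rB₀/P)/ln(1+r)⌉ = 30 payments (last £180.16); total interest = total paid − £5,469.89 = £2,250.27.
At £410.00/mo: 17 payments (last £118.33); total interest £1,208.44.
Interest saved = £2,250.27 − £1,208.44 = £1,041.83.

£1,041.83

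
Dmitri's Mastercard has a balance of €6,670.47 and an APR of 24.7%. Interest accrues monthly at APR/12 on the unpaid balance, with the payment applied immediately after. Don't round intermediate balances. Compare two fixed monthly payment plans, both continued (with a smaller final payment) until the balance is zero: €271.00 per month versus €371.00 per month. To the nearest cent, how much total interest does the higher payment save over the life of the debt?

€981.63

Monthly rate r = 24.7%/12 = 2.05833% = 0.0205833.
At €271.00/mo: n = ⌈−ln(1 − rB₀/P)/ln(1+r)⌉ = 35 payments (last €184.10); total interest = total paid − €6,670.47 = €2,727.63.
At €371.00/mo: 23 payments (last €254.47); total interest €1,746.00.
Interest saved = €2,727.63 − €1,746.00 = €981.63.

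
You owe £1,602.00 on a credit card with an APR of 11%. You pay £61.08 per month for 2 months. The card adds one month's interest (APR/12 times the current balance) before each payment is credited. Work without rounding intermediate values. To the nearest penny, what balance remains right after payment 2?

£1,508.78

Monthly rate r = 11%/12 = 0.916667% = 0.00916667.
Each month: B ← B·(1+r) − £61.08.
Month 1: interest £14.69; balance after payment £1,555.61.
Month 2: interest £14.26; balance after payment £1,508.78.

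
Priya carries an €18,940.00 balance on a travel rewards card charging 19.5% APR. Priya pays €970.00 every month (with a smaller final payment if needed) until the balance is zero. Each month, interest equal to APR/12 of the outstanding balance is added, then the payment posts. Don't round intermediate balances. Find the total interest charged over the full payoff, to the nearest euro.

€4,030

Monthly rate r = 19.5%/12 = 1.625% = 0.01625.
Payoff takes n = ⌈−ln(1 − rB₀/P)/ln(1+r)⌉ = ⌈23.679⌉ = 24 payments; the last is €660.32.
Total paid = 23·€970.00 + €660.32 = €22,970.32.
Total interest = total paid − principal = €22,970.32 − €18,940.00 = €4,030.32.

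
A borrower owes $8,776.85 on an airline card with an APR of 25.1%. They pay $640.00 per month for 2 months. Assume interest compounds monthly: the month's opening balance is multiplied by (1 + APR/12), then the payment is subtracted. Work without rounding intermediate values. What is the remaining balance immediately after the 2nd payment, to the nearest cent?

Monthly rate r = 25.1%/12 = 2.09167% = 0.0209167.
Each month: B ← B·(1+r) − $640.00.
Month 1: interest $183.58; balance after payment $8,320.43.
Month 2: interest $174.04; balance after payment $7,854.47.

$7,854.47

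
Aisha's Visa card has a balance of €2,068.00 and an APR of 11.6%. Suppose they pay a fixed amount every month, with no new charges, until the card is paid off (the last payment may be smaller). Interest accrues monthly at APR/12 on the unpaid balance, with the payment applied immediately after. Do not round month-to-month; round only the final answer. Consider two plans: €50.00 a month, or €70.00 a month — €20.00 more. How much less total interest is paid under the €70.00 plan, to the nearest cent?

€206.41

Monthly rate r = 11.6%/12 = 0.966667% = 0.00966667.
At €50.00/mo: n = ⌈−ln(1 − rB₀/P)/ln(1+r)⌉ = 54 payments (last €3.35); total interest = total paid − €2,068.00 = €585.35.
At €70.00/mo: 35 payments (last €66.94); total interest €378.94.
Interest saved = €585.35 − €378.94 = €206.41.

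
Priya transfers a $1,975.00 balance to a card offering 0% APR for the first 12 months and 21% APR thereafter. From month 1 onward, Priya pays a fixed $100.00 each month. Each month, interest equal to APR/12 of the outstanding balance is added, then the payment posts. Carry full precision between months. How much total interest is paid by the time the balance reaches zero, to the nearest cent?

Promo months 1–12 at r₀ = 0%/12 = 0; months 13+ at r₁ = 21%/12 = 0.0175.
After month 12 (no interest yet): B = $1,975.00 − 12·$100.00 = $775.00.
Then at r₁ with $100.00/mo: n₂ = −ln(1 − r₁·B/P)/ln(1+r₁) ≈ 8.40 → 9 more payments.
Total paid = 20·$100.00 + $40.32 = $2,040.32; interest = $2,040.32 − $1,975.00 = $65.32.

$65.32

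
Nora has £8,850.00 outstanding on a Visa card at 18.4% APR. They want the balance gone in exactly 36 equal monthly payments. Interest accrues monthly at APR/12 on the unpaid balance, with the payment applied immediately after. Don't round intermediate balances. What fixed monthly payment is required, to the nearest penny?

£321.73

Monthly rate r = 18.4%/12 = 1.53333% = 0.0153333.
Level-payment amortization: P = B₀·r / (1 − (1+r)^(−n)) = 8850.00·0.0153333 / (1 − 1.01533^(−36)).
Denominator 1 − (1+r)^(−36) = 0.42178573.
P = 135.7 / 0.42178573 ≈ 321.73.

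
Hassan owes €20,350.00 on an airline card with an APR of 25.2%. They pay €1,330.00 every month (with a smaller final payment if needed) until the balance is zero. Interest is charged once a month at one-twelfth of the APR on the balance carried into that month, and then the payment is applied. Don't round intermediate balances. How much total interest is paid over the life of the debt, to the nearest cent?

€4,457.96

Monthly rate r = 25.2%/12 = 2.1% = 0.021.
Payoff takes n = ⌈−ln(1 − rB₀/P)/ln(1+r)⌉ = ⌈18.650⌉ = 19 payments; the last is €867.96.
Total paid = 18·€1,330.00 + €867.96 = €24,807.96.
Total interest = total paid − principal = €24,807.96 − €20,350.00 = €4,457.96.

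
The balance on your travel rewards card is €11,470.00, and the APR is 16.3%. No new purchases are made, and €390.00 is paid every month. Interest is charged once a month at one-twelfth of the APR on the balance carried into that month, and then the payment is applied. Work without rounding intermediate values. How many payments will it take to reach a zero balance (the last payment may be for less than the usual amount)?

Monthly rate r = 16.3%/12 = 1.35833% = 0.0135833.
Recurrence: B ← B·(1+r) − €390.00.
Month 1: interest €155.80; balance after payment €11,235.80.
Month 2: interest €152.62; balance after payment €10,998.42.
Closed form: n = −ln(1 − rB₀/P)/ln(1+r) = −ln(0.60051)/ln(1.01358) ≈ 37.799, so the balance reaches zero during payment 38.

38 months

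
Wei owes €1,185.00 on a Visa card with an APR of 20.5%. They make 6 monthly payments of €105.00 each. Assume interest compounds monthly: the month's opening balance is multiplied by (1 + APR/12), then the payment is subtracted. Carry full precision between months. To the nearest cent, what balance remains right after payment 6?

Monthly rate r = 20.5%/12 = 1.70833% = 0.0170833.
Each month: B ← B·(1+r) − €105.00.
Month 1: interest €20.24; balance after payment €1,100.24.
Month 2: interest €18.80; balance after payment €1,014.04.
Month 3: interest €17.32; balance after payment €926.36.
Month 4: interest €15.83; balance after payment €837.19.
Month 5: interest €14.30; balance after payment €746.49.
Month 6: interest €12.75; balance after payment €654.24.

€654.24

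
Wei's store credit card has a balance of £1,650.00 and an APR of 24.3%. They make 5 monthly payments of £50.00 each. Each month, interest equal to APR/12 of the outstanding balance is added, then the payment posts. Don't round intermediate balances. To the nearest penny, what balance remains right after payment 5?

Monthly rate r = 24.3%/12 = 2.025% = 0.02025.
Each month: B ← B·(1+r) − £50.00.
Month 1: interest £33.41; balance after payment £1,633.41.
Month 2: interest £33.08; balance after payment £1,616.49.
Month 3: interest £32.73; balance after payment £1,599.22.
Month 4: interest £32.38; balance after payment £1,581.61.
Month 5: interest £32.03; balance after payment £1,563.63.

£1,563.63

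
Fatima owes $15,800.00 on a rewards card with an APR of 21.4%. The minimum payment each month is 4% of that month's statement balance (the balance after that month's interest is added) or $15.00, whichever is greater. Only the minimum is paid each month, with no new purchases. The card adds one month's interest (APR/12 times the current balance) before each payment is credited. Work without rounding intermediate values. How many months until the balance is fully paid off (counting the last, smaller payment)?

195 months

Monthly rate r = 21.4%/12 = 1.78333% = 0.0178333.
While 4% of the post-interest balance exceeds $15.00, each month B ← (B·(1+r))·(1 − 0.04), i.e. B shrinks by the factor (1+r)·0.96 = 0.97712.
This holds for months 1–163. Entering month 164 the balance is $363.22; 4% of the post-interest balance is now below $15.00, so the flat $15.00 minimum applies from here.
From month 164 a fixed $15.00 at rate r clears $363.22 in 32 more payments. Total: 163 + 32 = 195 months.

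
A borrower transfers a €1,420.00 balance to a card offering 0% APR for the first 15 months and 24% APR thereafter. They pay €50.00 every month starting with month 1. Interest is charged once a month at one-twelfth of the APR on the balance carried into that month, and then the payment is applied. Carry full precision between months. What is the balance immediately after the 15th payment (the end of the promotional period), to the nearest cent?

€670.00

Promo months 1–15 at r₀ = 0%/12 = 0; months 16+ at r₁ = 24%/12 = 0.02.
After month 15 (no interest yet): B = €1,420.00 − 15·€50.00 = €670.00.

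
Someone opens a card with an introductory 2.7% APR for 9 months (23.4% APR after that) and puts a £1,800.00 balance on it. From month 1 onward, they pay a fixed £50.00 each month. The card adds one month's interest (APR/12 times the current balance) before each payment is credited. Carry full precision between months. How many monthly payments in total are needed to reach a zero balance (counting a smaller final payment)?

50 payments

Promo months 1–9 at r₀ = 2.7%/12 = 0.00225; months 10+ at r₁ = 23.4%/12 = 0.0195.
After month 9: iterate B ← B·(1+r₀) − £50.00 for 9 months → £1,382.71.
Then at r₁ with £50.00/mo: n₂ = −ln(1 − r₁·B/P)/ln(1+r₁) ≈ 40.13 → 41 more payments.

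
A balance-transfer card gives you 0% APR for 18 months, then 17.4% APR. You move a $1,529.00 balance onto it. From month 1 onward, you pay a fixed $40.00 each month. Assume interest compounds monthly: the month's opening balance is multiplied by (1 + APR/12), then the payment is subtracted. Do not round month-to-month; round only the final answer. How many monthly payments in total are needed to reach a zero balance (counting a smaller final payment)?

Promo months 1–18 at r₀ = 0%/12 = 0; months 19+ at r₁ = 17.4%/12 = 0.0145.
After month 18 (no interest yet): B = $1,529.00 − 18·$40.00 = $809.00.
Then at r₁ with $40.00/mo: n₂ = −ln(1 − r₁·B/P)/ln(1+r₁) ≈ 24.11 → 25 more payments.

43 payments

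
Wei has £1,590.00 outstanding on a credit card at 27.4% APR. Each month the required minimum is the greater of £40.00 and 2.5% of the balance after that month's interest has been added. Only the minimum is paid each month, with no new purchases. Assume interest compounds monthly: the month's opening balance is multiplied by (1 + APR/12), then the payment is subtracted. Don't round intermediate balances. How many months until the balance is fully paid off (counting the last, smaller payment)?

Monthly rate r = 27.4%/12 = 2.28333% = 0.0228333.
While 2.5% of the post-interest balance exceeds £40.00, each month B ← (B·(1+r))·(1 − 0.025), i.e. B shrinks by the factor (1+r)·0.975 = 0.99726.
This holds for months 1–6. Entering month 7 the balance is £1,564.06; 2.5% of the post-interest balance is now below £40.00, so the flat £40.00 minimum applies from here.
From month 7 a fixed £40.00 at rate r clears £1,564.06 in 99 more payments. Total: 6 + 99 = 105 months.

105 months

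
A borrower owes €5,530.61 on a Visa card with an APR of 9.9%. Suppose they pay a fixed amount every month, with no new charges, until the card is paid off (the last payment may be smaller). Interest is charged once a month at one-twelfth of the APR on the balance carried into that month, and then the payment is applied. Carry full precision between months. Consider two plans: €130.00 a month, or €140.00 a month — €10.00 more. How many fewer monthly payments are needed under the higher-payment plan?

4 fewer payments

Monthly rate r = 9.9%/12 = 0.825% = 0.00825.
At €130.00/mo: n = ⌈−ln(1 − rB₀/P)/ln(1+r)⌉ = 53 payments (last €80.08); total interest = total paid − €5,530.61 = €1,309.47.
At €140.00/mo: 49 payments (last €0.30); total interest €1,189.69.
Payments saved = 53 − 49 = 4.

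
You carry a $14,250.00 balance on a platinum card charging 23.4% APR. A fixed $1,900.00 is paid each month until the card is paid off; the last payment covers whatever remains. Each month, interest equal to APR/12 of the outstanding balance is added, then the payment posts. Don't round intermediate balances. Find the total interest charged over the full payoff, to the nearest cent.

Monthly rate r = 23.4%/12 = 1.95% = 0.0195.
Payoff takes n = ⌈−ln(1 − rB₀/P)/ln(1+r)⌉ = ⌈8.187⌉ = 9 payments; the last is $358.79.
Total paid = 8·$1,900.00 + $358.79 = $15,558.79.
Total interest = total paid − principal = $15,558.79 − $14,250.00 = $1,308.79.

$1,308.79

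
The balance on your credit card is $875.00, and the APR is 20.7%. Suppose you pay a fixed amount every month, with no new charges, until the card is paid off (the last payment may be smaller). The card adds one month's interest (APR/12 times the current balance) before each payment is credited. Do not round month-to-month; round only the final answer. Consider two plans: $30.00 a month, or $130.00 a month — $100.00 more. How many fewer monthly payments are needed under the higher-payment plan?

Monthly rate r = 20.7%/12 = 1.725% = 0.01725.
At $30.00/mo: n = ⌈−ln(1 − rB₀/P)/ln(1+r)⌉ = 41 payments (last $26.86); total interest = total paid − $875.00 = $351.86.
At $130.00/mo: 8 payments (last $28.29); total interest $63.29.
Payments saved = 41 − 8 = 33.

33 fewer payments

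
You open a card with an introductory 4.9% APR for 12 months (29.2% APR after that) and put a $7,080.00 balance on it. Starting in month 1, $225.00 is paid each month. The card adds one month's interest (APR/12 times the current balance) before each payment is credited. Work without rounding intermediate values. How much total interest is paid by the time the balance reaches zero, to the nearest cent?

Promo months 1–12 at r₀ = 4.9%/12 = 0.00408333; months 13+ at r₁ = 29.2%/12 = 0.0243333.
After month 12: iterate B ← B·(1+r₀) − $225.00 for 12 months → $4,673.35.
Then at r₁ with $225.00/mo: n₂ = −ln(1 − r₁·B/P)/ln(1+r₁) ≈ 29.28 → 30 more payments.
Total paid = 41·$225.00 + $64.34 = $9,289.34; interest = $9,289.34 − $7,080.00 = $2,209.34.

$2,209.34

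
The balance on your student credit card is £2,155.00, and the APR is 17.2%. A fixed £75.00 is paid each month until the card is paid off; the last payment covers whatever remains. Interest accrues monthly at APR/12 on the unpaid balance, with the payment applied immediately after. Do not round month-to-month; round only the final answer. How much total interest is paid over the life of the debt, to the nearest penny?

Monthly rate r = 17.2%/12 = 1.43333% = 0.0143333.
Payoff takes n = ⌈−ln(1 − rB₀/P)/ln(1+r)⌉ = ⌈37.295⌉ = 38 payments; the last is £22.22.
Total paid = 37·£75.00 + £22.22 = £2,797.22.
Total interest = total paid − principal = £2,797.22 − £2,155.00 = £642.22.

£642.22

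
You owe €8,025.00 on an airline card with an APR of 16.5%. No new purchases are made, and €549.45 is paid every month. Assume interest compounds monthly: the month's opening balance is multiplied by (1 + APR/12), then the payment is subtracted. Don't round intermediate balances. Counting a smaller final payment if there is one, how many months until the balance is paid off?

17 payments

Monthly rate r = 16.5%/12 = 1.375% = 0.01375.
Recurrence: B ← B·(1+r) − €549.45.
Month 1: interest €110.34; balance after payment €7,585.89.
Month 2: interest €104.31; balance after payment €7,140.75.
Closed form: n = −ln(1 − rB₀/P)/ln(1+r) = −ln(0.79917)/ln(1.01375) ≈ 16.416, so the balance reaches zero during payment 17.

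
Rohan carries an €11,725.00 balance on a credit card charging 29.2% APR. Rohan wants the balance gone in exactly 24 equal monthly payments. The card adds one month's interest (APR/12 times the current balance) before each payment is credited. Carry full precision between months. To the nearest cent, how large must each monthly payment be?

€650.76

Monthly rate r = 29.2%/12 = 2.43333% = 0.0243333.
Level-payment amortization: P = B₀·r / (1 − (1+r)^(−n)) = 11725.00·0.0243333 / (1 − 1.02433^(−24)).
Denominator 1 − (1+r)^(−24) = 0.438423835.
P = 285.308 / 0.438423835 ≈ 650.76.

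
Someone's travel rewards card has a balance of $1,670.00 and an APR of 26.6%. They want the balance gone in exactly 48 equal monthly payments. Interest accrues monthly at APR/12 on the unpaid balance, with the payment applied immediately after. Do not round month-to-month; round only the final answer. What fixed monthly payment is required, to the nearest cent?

$56.87

Monthly rate r = 26.6%/12 = 2.21667% = 0.0221667.
Level-payment amortization: P = B₀·r / (1 − (1+r)^(−n)) = 1670.00·0.0221667 / (1 − 1.02217^(−48)).
Denominator 1 − (1+r)^(−48) = 0.650893678.
P = 37.0183 / 0.650893678 ≈ 56.87.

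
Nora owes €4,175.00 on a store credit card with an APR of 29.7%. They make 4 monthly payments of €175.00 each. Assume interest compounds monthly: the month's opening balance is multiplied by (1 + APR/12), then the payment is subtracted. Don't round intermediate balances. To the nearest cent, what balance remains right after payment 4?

Monthly rate r = 29.7%/12 = 2.475% = 0.02475.
Each month: B ← B·(1+r) − €175.00.
Month 1: interest €103.33; balance after payment €4,103.33.
Month 2: interest €101.56; balance after payment €4,029.89.
Month 3: interest €99.74; balance after payment €3,954.63.
Month 4: interest €97.88; balance after payment €3,877.51.

€3,877.51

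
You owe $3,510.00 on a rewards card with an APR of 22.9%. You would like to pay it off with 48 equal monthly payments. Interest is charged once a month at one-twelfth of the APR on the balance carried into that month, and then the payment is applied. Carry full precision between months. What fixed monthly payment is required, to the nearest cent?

$112.31

Monthly rate r = 22.9%/12 = 1.90833% = 0.0190833.
Level-payment amortization: P = B₀·r / (1 − (1+r)^(−n)) = 3510.00·0.0190833 / (1 − 1.01908^(−48)).
Denominator 1 − (1+r)^(−48) = 0.596415526.
P = 66.9825 / 0.596415526 ≈ 112.31.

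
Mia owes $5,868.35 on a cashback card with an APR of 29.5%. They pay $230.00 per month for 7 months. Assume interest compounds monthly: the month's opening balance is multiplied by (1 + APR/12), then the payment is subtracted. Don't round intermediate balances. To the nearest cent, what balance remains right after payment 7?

$5,222.08

Monthly rate r = 29.5%/12 = 2.45833% = 0.0245833.
Each month: B ← B·(1+r) − $230.00.
Month 1: interest $144.26; balance after payment $5,782.61.
Month 2: interest $142.16; balance after payment $5,694.77.
Month 3: interest $140.00; balance after payment $5,604.77.
Month 4: interest $137.78; balance after payment $5,512.55.
Month 5: interest $135.52; balance after payment $5,418.07.
Month 6: interest $133.19; balance after payment $5,321.26.
Month 7: interest $130.81; balance after payment $5,222.08.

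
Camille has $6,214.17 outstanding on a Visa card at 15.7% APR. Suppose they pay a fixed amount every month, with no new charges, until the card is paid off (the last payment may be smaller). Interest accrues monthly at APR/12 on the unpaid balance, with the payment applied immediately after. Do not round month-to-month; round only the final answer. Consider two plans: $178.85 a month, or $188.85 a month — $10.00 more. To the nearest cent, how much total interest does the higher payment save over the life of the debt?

Monthly rate r = 15.7%/12 = 1.30833% = 0.0130833.
At $178.85/mo: n = ⌈−ln(1 − rB₀/P)/ln(1+r)⌉ = 47 payments (last $114.10); total interest = total paid − $6,214.17 = $2,127.03.
At $188.85/mo: 44 payments (last $59.56); total interest $1,965.94.
Interest saved = $2,127.03 − $1,965.94 = $161.09.

$161.09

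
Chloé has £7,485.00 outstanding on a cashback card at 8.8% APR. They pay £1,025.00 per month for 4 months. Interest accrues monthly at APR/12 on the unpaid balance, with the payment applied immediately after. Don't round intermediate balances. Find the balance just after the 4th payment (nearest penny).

£3,561.67

Monthly rate r = 8.8%/12 = 0.733333% = 0.00733333.
Each month: B ← B·(1+r) − £1,025.00.
Month 1: interest £54.89; balance after payment £6,514.89.
Month 2: interest £47.78; balance after payment £5,537.67.
Month 3: interest £40.61; balance after payment £4,553.28.
Month 4: interest £33.39; balance after payment £3,561.67.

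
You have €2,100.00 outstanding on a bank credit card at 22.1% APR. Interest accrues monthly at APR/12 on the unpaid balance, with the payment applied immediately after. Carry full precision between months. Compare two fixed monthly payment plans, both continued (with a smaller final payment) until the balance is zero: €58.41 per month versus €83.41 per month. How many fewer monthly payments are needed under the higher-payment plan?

25 fewer payments

Monthly rate r = 22.1%/12 = 1.84167% = 0.0184167.
At €58.41/mo: n = ⌈−ln(1 − rB₀/P)/ln(1+r)⌉ = 60 payments (last €27.00); total interest = total paid − €2,100.00 = €1,373.19.
At €83.41/mo: 35 payments (last €11.71); total interest €747.65.
Payments saved = 60 − 35 = 25.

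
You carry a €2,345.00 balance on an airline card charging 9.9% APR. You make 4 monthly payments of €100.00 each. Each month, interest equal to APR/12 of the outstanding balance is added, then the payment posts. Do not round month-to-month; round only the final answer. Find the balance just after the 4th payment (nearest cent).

€2,018.37

Monthly rate r = 9.9%/12 = 0.825% = 0.00825.
Each month: B ← B·(1+r) − €100.00.
Month 1: interest €19.35; balance after payment €2,264.35.
Month 2: interest €18.68; balance after payment €2,183.03.
Month 3: interest €18.01; balance after payment €2,101.04.
Month 4: interest €17.33; balance after payment €2,018.37.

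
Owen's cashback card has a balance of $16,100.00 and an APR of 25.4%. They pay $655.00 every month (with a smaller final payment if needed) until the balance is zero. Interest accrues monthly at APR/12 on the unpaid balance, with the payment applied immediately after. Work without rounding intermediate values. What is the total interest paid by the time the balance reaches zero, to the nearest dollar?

$6,871

Monthly rate r = 25.4%/12 = 2.11667% = 0.0211667.
Payoff takes n = ⌈−ln(1 − rB₀/P)/ln(1+r)⌉ = ⌈35.069⌉ = 36 payments; the last is $45.81.
Total paid = 35·$655.00 + $45.81 = $22,970.81.
Total interest = total paid − principal = $22,970.81 − $16,100.00 = $6,870.81.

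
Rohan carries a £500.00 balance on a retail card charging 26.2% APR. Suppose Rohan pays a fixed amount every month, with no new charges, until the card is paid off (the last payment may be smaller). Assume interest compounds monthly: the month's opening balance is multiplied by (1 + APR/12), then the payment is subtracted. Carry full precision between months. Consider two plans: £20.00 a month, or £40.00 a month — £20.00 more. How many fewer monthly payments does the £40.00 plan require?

Monthly rate r = 26.2%/12 = 2.18333% = 0.0218333.
At £20.00/mo: n = ⌈−ln(1 − rB₀/P)/ln(1+r)⌉ = 37 payments (last £10.93); total interest = total paid − £500.00 = £230.93.
At £40.00/mo: 15 payments (last £30.33); total interest £90.33.
Payments saved = 37 − 15 = 22.

22 fewer payments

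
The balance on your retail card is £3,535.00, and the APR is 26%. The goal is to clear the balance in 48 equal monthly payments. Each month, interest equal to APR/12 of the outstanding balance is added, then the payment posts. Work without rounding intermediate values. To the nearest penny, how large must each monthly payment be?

Monthly rate r = 26%/12 = 2.16667% = 0.0216667.
Level-payment amortization: P = B₀·r / (1 − (1+r)^(−n)) = 3535.00·0.0216667 / (1 − 1.02167^(−48)).
Denominator 1 − (1+r)^(−48) = 0.642597784.
P = 76.5917 / 0.642597784 ≈ 119.19.

£119.19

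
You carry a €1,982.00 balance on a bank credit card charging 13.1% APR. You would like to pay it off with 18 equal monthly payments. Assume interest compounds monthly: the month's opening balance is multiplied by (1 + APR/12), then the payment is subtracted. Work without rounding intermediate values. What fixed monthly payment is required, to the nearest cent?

€121.88

Monthly rate r = 13.1%/12 = 1.09167% = 0.0109167.
Level-payment amortization: P = B₀·r / (1 − (1+r)^(−n)) = 1982.00·0.0109167 / (1 − 1.01092^(−18)).
Denominator 1 − (1+r)^(−18) = 0.177523345.
P = 21.6368 / 0.177523345 ≈ 121.88.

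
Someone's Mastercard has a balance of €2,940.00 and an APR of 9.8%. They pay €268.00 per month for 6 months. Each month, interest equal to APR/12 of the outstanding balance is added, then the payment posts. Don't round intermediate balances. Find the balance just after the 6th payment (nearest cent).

Monthly rate r = 9.8%/12 = 0.816667% = 0.00816667.
Each month: B ← B·(1+r) − €268.00.
Month 1: interest €24.01; balance after payment €2,696.01.
Month 2: interest €22.02; balance after payment €2,450.03.
Month 3: interest €20.01; balance after payment €2,202.04.
Month 4: interest €17.98; balance after payment €1,952.02.
Month 5: interest €15.94; balance after payment €1,699.96.
Month 6: interest €13.88; balance after payment €1,445.84.

€1,445.84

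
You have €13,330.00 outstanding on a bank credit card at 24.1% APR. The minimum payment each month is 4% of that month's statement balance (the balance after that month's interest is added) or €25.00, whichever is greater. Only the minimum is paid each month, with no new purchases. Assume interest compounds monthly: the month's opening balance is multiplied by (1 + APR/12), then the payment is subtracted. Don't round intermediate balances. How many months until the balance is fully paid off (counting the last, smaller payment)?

Monthly rate r = 24.1%/12 = 2.00833% = 0.0200833.
While 4% of the post-interest balance exceeds €25.00, each month B ← (B·(1+r))·(1 − 0.04), i.e. B shrinks by the factor (1+r)·0.96 = 0.97928.
This holds for months 1–148. Entering month 149 the balance is €601.24; 4% of the post-interest balance is now below €25.00, so the flat €25.00 minimum applies from here.
From month 149 a fixed €25.00 at rate r clears €601.24 in 34 more payments. Total: 148 + 34 = 182 months.

182 months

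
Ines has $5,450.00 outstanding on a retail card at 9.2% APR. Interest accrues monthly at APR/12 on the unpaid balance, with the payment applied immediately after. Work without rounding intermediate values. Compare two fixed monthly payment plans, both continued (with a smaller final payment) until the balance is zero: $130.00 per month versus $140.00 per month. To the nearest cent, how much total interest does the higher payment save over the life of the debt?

$102.18

Monthly rate r = 9.2%/12 = 0.766667% = 0.00766667.
At $130.00/mo: n = ⌈−ln(1 − rB₀/P)/ln(1+r)⌉ = 51 payments (last $99.96); total interest = total paid − $5,450.00 = $1,149.96.
At $140.00/mo: 47 payments (last $57.78); total interest $1,047.78.
Interest saved = $1,149.96 − $1,047.78 = $102.18.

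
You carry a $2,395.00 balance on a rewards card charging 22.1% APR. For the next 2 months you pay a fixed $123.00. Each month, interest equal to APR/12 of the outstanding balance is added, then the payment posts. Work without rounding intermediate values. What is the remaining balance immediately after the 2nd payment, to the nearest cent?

Monthly rate r = 22.1%/12 = 1.84167% = 0.0184167.
Each month: B ← B·(1+r) − $123.00.
Month 1: interest $44.11; balance after payment $2,316.11.
Month 2: interest $42.65; balance after payment $2,235.76.

$2,235.76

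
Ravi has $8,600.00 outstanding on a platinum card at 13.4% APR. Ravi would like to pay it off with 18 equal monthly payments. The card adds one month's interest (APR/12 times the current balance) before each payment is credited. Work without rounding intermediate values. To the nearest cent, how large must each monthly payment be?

$530.06

Monthly rate r = 13.4%/12 = 1.11667% = 0.0111667.
Level-payment amortization: P = B₀·r / (1 − (1+r)^(−n)) = 8600.00·0.0111667 / (1 − 1.01117^(−18)).
Denominator 1 − (1+r)^(−18) = 0.181175935.
P = 96.0333 / 0.181175935 ≈ 530.06.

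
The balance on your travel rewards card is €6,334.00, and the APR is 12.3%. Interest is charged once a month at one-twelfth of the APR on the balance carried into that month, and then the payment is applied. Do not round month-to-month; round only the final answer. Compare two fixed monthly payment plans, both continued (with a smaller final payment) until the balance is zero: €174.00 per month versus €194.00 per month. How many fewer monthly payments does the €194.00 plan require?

Monthly rate r = 12.3%/12 = 1.025% = 0.01025.
At €174.00/mo: n = ⌈−ln(1 − rB₀/P)/ln(1+r)⌉ = 46 payments (last €138.41); total interest = total paid − €6,334.00 = €1,634.41.
At €194.00/mo: 40 payments (last €185.29); total interest €1,417.29.
Payments saved = 46 − 40 = 6.

6 fewer payments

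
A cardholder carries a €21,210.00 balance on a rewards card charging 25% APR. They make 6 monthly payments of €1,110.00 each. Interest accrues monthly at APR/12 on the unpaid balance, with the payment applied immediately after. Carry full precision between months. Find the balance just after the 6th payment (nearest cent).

Monthly rate r = 25%/12 = 2.08333% = 0.0208333.
Each month: B ← B·(1+r) − €1,110.00.
Month 1: interest €441.88; balance after payment €20,541.88.
Month 2: interest €427.96; balance after payment €19,859.83.
Month 3: interest €413.75; balance after payment €19,163.58.
Month 4: interest €399.24; balance after payment €18,452.82.
Month 5: interest €384.43; balance after payment €17,727.25.
Month 6: interest €369.32; balance after payment €16,986.57.

€16,986.57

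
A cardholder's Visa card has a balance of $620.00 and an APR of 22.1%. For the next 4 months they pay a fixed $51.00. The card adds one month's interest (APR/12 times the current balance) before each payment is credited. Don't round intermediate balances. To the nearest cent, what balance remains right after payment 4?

Monthly rate r = 22.1%/12 = 1.84167% = 0.0184167.
Each month: B ← B·(1+r) − $51.00.
Month 1: interest $11.42; balance after payment $580.42.
Month 2: interest $10.69; balance after payment $540.11.
Month 3: interest $9.95; balance after payment $499.05.
Month 4: interest $9.19; balance after payment $457.25.

$457.25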